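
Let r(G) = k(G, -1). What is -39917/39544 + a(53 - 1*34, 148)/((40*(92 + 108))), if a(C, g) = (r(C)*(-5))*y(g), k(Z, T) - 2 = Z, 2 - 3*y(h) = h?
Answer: -1465827/3954400 ≈ -0.37068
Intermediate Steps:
y(h) = 2/3 - h/3
k(Z, T) = 2 + Z
r(G) = 2 + G
a(C, g) = (-10 - 5*C)*(2/3 - g/3) (a(C, g) = ((2 + C)*(-5))*(2/3 - g/3) = (-10 - 5*C)*(2/3 - g/3))
-39917/39544 + a(53 - 1*34, 148)/((40*(92 + 108))) = -39917/39544 + (5*(-2 + 148)*(2 + (53 - 1*34))/3)/((40*(92 + 108))) = -39917*1/39544 + ((5/3)*146*(2 + (53 - 34)))/((40*200)) = -39917/39544 + ((5/3)*146*(2 + 19))/8000 = -39917/39544 + ((5/3)*146*21)*(1/8000) = -39917/39544 + 5110*(1/8000) = -39917/39544 + 511/800 = -1465827/3954400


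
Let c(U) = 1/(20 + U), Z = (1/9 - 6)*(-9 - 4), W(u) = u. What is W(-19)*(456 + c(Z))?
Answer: -7529187/869 ≈ -8664.2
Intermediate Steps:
Z = 689/9 (Z = (⅑ - 6)*(-13) = -53/9*(-13) = 689/9 ≈ 76.556)
W(-19)*(456 + c(Z)) = -19*(456 + 1/(20 + 689/9)) = -19*(456 + 1/(869/9)) = -19*(456 + 9/869) = -19*396273/869 = -7529187/869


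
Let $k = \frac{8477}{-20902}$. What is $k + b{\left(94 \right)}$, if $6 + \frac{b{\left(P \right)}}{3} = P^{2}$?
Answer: $\frac{79097929}{2986} \approx 26490.0$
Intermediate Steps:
$b{\left(P \right)} = -18 + 3 P^{2}$
$k = - \frac{1211}{2986}$ ($k = 8477 \left(- \frac{1}{20902}\right) = - \frac{1211}{2986} \approx -0.40556$)
$k + b{\left(94 \right)} = - \frac{1211}{2986} - \left(18 - 3 \cdot 94^{2}\right) = - \frac{1211}{2986} + \left(-18 + 3 \cdot 8836\right) = - \frac{1211}{2986} + \left(-18 + 26508\right) = - \frac{1211}{2986} + 26490 = \frac{79097929}{2986}$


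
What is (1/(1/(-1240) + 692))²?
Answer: 1537600/736299570241 ≈ 2.0883e-6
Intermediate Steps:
(1/(1/(-1240) + 692))² = (1/(-1/1240 + 692))² = (1/(858079/1240))² = (1240/858079)² = 1537600/736299570241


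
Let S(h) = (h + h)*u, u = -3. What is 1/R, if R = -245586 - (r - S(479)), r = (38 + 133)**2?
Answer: -1/277701 ≈ -3.6010e-6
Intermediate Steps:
S(h) = -6*h (S(h) = (h + h)*(-3) = (2*h)*(-3) = -6*h)
r = 29241 (r = 171**2 = 29241)
R = -277701 (R = -245586 - (29241 - (-6)*479) = -245586 - (29241 - 1*(-2874)) = -245586 - (29241 + 2874) = -245586 - 1*32115 = -245586 - 32115 = -277701)
1/R = 1/(-277701) = -1/277701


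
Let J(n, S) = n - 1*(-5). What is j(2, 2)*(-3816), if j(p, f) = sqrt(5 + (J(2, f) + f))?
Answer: -3816*sqrt(14) ≈ -14278.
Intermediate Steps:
J(n, S) = 5 + n (J(n, S) = n + 5 = 5 + n)
j(p, f) = sqrt(12 + f) (j(p, f) = sqrt(5 + ((5 + 2) + f)) = sqrt(5 + (7 + f)) = sqrt(12 + f))
j(2, 2)*(-3816) = sqrt(12 + 2)*(-3816) = sqrt(14)*(-3816) = -3816*sqrt(14)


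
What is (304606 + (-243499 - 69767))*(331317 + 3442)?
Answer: -2899012940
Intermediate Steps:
(304606 + (-243499 - 69767))*(331317 + 3442) = (304606 - 313266)*334759 = -8660*334759 = -2899012940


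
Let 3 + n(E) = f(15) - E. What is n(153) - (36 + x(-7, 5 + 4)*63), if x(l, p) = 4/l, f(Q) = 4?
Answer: -152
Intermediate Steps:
n(E) = 1 - E (n(E) = -3 + (4 - E) = 1 - E)
n(153) - (36 + x(-7, 5 + 4)*63) = (1 - 1*153) - (36 + (4/(-7))*63) = (1 - 153) - (36 + (4*(-⅐))*63) = -152 - (36 - 4/7*63) = -152 - (36 - 36) = -152 - 1*0 = -152 + 0 = -152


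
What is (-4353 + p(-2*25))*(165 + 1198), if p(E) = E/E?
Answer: -5931776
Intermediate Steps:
p(E) = 1
(-4353 + p(-2*25))*(165 + 1198) = (-4353 + 1)*(165 + 1198) = -4352*1363 = -5931776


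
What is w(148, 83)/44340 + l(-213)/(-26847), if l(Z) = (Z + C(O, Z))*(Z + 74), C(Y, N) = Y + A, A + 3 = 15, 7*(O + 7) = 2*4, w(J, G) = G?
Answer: -2969600791/2777590620 ≈ -1.0691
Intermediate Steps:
O = -41/7 (O = -7 + (2*4)/7 = -7 + (1/7)*8 = -7 + 8/7 = -41/7 ≈ -5.8571)
A = 12 (A = -3 + 15 = 12)
C(Y, N) = 12 + Y (C(Y, N) = Y + 12 = 12 + Y)
l(Z) = (74 + Z)*(43/7 + Z) (l(Z) = (Z + (12 - 41/7))*(Z + 74) = (Z + 43/7)*(74 + Z) = (43/7 + Z)*(74 + Z) = (74 + Z)*(43/7 + Z))
w(148, 83)/44340 + l(-213)/(-26847) = 83/44340 + (3182/7 + (-213)**2 + (561/7)*(-213))/(-26847) = 83*(1/44340) + (3182/7 + 45369 - 119493/7)*(-1/26847) = 83/44340 + (201272/7)*(-1/26847) = 83/44340 - 201272/187929 = -2969600791/2777590620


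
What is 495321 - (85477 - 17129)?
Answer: 426973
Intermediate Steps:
495321 - (85477 - 17129) = 495321 - 1*68348 = 495321 - 68348 = 426973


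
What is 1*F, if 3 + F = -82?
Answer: -85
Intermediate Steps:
F = -85 (F = -3 - 82 = -85)
1*F = 1*(-85) = -85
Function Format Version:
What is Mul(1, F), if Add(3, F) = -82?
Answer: -85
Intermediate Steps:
F = -85 (F = Add(-3, -82) = -85)
Mul(1, F) = Mul(1, -85) = -85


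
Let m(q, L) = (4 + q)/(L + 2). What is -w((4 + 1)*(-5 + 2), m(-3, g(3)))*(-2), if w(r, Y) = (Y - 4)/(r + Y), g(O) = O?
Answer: 19/37 ≈ 0.51351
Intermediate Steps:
m(q, L) = (4 + q)/(2 + L)
w(r, Y) = (-4 + Y)/(Y + r)
-w((4 + 1)*(-5 + 2), m(-3, g(3)))*(-2) = -(-4 + (4 - 3)/(2 + 3))/((4 - 3)/(2 + 3) + (4 + 1)*(-5 + 2))*(-2) = -(-4 + 1/5)/(1/5 + 5*(-3))*(-2) = -(-4 + (⅕)*1)/((⅕)*1 - 15)*(-2) = -(-4 + ⅕)/(⅕ - 15)*(-2) = -(-19)/((-74/5)*5)*(-2) = -(-5)*(-19)/(74*5)*(-2) = -1*19/74*(-2) = -19/74*(-2) = 19/37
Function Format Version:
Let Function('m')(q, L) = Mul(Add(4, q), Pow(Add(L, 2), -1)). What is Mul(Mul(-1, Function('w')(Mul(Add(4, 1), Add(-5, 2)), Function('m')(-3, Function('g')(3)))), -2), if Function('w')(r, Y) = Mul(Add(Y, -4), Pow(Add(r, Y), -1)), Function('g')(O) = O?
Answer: Rational(19, 37) ≈ 0.51351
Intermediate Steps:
Function('m')(q, L) = Mul(Pow(Add(2, L), -1), Add(4, q)) (Function('m')(q, L) = Mul(Add(4, q), Pow(Add(2, L), -1)) = Mul(Pow(Add(2, L), -1), Add(4, q)))
Function('w')(r, Y) = Mul(Pow(Add(Y, r), -1), Add(-4, Y)) (Function('w')(r, Y) = Mul(Add(-4, Y), Pow(Add(Y, r), -1)) = Mul(Pow(Add(Y, r), -1), Add(-4, Y)))
Mul(Mul(-1, Function('w')(Mul(Add(4, 1), Add(-5, 2)), Function('m')(-3, Function('g')(3)))), -2) = Mul(Mul(-1, Mul(Pow(Add(Mul(Pow(Add(2, 3), -1), Add(4, -3)), Mul(Add(4, 1), Add(-5, 2))), -1), Add(-4, Mul(Pow(Add(2, 3), -1), Add(4, -3))))), -2) = Mul(Mul(-1, Mul(Pow(Add(Mul(Pow(5, -1), 1), Mul(5, -3)), -1), Add(-4, Mul(Pow(5, -1), 1)))), -2) = Mul(Mul(-1, Mul(Pow(Add(Mul(Rational(1, 5), 1), -15), -1), Add(-4, Mul(Rational(1, 5), 1)))), -2) = Mul(Mul(-1, Mul(Pow(Add(Rational(1, 5), -15), -1), Add(-4, Rational(1, 5)))), -2) = Mul(Mul(-1, Mul(Pow(Rational(-74, 5), -1), Rational(-19, 5))), -2) = Mul(Mul(-1, Mul(Rational(-5, 74), Rational(-19, 5))), -2) = Mul(Mul(-1, Rational(19, 74)), -2) = Mul(Rational(-19, 74), -2) = Rational(19, 37)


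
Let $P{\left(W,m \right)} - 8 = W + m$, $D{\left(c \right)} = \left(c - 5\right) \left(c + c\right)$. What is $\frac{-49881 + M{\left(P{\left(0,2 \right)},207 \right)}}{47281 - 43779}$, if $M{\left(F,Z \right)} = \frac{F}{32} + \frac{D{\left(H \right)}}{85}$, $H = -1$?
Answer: $- \frac{67837543}{4762720} \approx -14.243$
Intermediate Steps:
$D{\left(c \right)} = 2 c \left(-5 + c\right)$ ($D{\left(c \right)} = \left(-5 + c\right) 2 c = 2 c \left(-5 + c\right)$)
$P{\left(W,m \right)} = 8 + W + m$ ($P{\left(W,m \right)} = 8 + \left(W + m\right) = 8 + W + m$)
$M{\left(F,Z \right)} = \frac{12}{85} + \frac{F}{32}$ ($M{\left(F,Z \right)} = \frac{F}{32} + \frac{2 \left(-1\right) \left(-5 - 1\right)}{85} = F \frac{1}{32} + 2 \left(-1\right) \left(-6\right) \frac{1}{85} = \frac{F}{32} + 12 \cdot \frac{1}{85} = \frac{F}{32} + \frac{12}{85} = \frac{12}{85} + \frac{F}{32}$)
$\frac{-49881 + M{\left(P{\left(0,2 \right)},207 \right)}}{47281 - 43779} = \frac{-49881 + \left(\frac{12}{85} + \frac{8 + 0 + 2}{32}\right)}{47281 - 43779} = \frac{-49881 + \left(\frac{12}{85} + \frac{1}{32} \cdot 10\right)}{3502} = \left(-49881 + \left(\frac{12}{85} + \frac{5}{16}\right)\right) \frac{1}{3502} = \left(-49881 + \frac{617}{1360}\right) \frac{1}{3502} = \left(- \frac{67837543}{1360}\right) \frac{1}{3502} = - \frac{67837543}{4762720}$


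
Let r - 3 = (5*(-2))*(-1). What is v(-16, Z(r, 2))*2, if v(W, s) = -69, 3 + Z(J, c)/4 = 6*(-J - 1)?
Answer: -138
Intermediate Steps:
r = 13 (r = 3 + (5*(-2))*(-1) = 3 - 10*(-1) = 3 + 10 = 13)
Z(J, c) = -36 - 24*J (Z(J, c) = -12 + 4*(6*(-J - 1)) = -12 + 4*(6*(-1 - J)) = -12 + 4*(-6 - 6*J) = -12 + (-24 - 24*J) = -36 - 24*J)
v(-16, Z(r, 2))*2 = -69*2 = -138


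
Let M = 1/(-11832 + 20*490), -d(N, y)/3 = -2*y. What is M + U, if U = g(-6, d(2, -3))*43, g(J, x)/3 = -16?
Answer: -4194049/2032 ≈ -2064.0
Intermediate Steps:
d(N, y) = 6*y (d(N, y) = -(-6)*y = 6*y)
g(J, x) = -48 (g(J, x) = 3*(-16) = -48)
M = -1/2032 (M = 1/(-11832 + 9800) = 1/(-2032) = -1/2032 ≈ -0.00049213)
U = -2064 (U = -48*43 = -2064)
M + U = -1/2032 - 2064 = -4194049/2032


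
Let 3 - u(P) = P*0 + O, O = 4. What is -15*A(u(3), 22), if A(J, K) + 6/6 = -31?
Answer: 480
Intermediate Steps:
u(P) = -1 (u(P) = 3 - (P*0 + 4) = 3 - (0 + 4) = 3 - 1*4 = 3 - 4 = -1)
A(J, K) = -32 (A(J, K) = -1 - 31 = -32)
-15*A(u(3), 22) = -15*(-32) = 480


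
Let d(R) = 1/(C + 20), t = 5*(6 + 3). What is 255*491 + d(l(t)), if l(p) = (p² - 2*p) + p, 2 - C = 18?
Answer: 500821/4 ≈ 1.2521e+5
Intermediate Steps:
C = -16 (C = 2 - 1*18 = 2 - 18 = -16)
t = 45 (t = 5*9 = 45)
l(p) = p² - p
d(R) = ¼ (d(R) = 1/(-16 + 20) = 1/4 = ¼)
255*491 + d(l(t)) = 255*491 + ¼ = 125205 + ¼ = 500821/4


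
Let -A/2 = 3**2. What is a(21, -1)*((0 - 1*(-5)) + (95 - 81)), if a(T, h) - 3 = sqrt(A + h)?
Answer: 57 + 19*I*sqrt(19) ≈ 57.0 + 82.819*I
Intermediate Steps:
A = -18 (A = -2*3**2 = -2*9 = -18)
a(T, h) = 3 + sqrt(-18 + h)
a(21, -1)*((0 - 1*(-5)) + (95 - 81)) = (3 + sqrt(-18 - 1))*((0 - 1*(-5)) + (95 - 81)) = (3 + sqrt(-19))*((0 + 5) + 14) = (3 + I*sqrt(19))*(5 + 14) = (3 + I*sqrt(19))*19 = 57 + 19*I*sqrt(19)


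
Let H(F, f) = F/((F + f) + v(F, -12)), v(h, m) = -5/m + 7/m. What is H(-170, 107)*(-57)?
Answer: -58140/379 ≈ -153.40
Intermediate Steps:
v(h, m) = 2/m
H(F, f) = F/(-1/6 + F + f) (H(F, f) = F/((F + f) + 2/(-12)) = F/((F + f) + 2*(-1/12)) = F/((F + f) - 1/6) = F/(-1/6 + F + f))
H(-170, 107)*(-57) = (6*(-170)/(-1 + 6*(-170) + 6*107))*(-57) = (6*(-170)/(-1 - 1020 + 642))*(-57) = (6*(-170)/(-379))*(-57) = (6*(-170)*(-1/379))*(-57) = (1020/379)*(-57) = -58140/379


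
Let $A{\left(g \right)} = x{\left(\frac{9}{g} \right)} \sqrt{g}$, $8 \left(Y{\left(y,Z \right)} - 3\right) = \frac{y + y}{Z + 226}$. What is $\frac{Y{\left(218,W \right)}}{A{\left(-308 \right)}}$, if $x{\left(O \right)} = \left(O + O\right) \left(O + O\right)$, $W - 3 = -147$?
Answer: $- \frac{46277 i \sqrt{77}}{6642} \approx - 61.138 i$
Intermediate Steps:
$W = -144$ ($W = 3 - 147 = -144$)
$Y{\left(y,Z \right)} = 3 + \frac{y}{4 \left(226 + Z\right)}$ ($Y{\left(y,Z \right)} = 3 + \frac{\left(y + y\right) \frac{1}{Z + 226}}{8} = 3 + \frac{2 y \frac{1}{226 + Z}}{8} = 3 + \frac{y}{4 \left(226 + Z\right)}$)
$x{\left(O \right)} = 4 O^{2}$ ($x{\left(O \right)} = 2 O 2 O = 4 O^{2}$)
$A{\left(g \right)} = \frac{324}{g^{\frac{3}{2}}}$ ($A{\left(g \right)} = 4 \left(\frac{9}{g}\right)^{2} \sqrt{g} = 4 \frac{81}{g^{2}} \sqrt{g} = \frac{324}{g^{2}} \sqrt{g} = \frac{324}{g^{\frac{3}{2}}}$)
$\frac{Y{\left(218,W \right)}}{A{\left(-308 \right)}} = \frac{\frac{1}{4} \frac{1}{226 - 144} \left(2712 + 218 + 12 \left(-144\right)\right)}{324 \frac{1}{\left(-616\right) i \sqrt{77}}} = \frac{\frac{1}{4} \cdot \frac{1}{82} \left(2712 + 218 - 1728\right)}{324 \frac{i \sqrt{77}}{47432}} = \frac{\frac{1}{4} \cdot \frac{1}{82} \cdot 1202}{\frac{81}{11858} i \sqrt{77}} = \frac{601 \left(- \frac{154 i \sqrt{77}}{81}\right)}{164} = - \frac{46277 i \sqrt{77}}{6642}$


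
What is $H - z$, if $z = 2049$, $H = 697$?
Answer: $-1352$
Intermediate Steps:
$H - z = 697 - 2049 = -1352$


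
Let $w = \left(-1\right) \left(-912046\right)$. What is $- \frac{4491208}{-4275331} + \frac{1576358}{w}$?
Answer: $\frac{5417820258033}{1949649268613} \approx 2.7789$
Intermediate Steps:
$w = 912046$
$- \frac{4491208}{-4275331} + \frac{1576358}{w} = - \frac{4491208}{-4275331} + \frac{1576358}{912046} = \left(-4491208\right) \left(- \frac{1}{4275331}\right) + 1576358 \cdot \frac{1}{912046} = \frac{4491208}{4275331} + \frac{788179}{456023} = \frac{5417820258033}{1949649268613}$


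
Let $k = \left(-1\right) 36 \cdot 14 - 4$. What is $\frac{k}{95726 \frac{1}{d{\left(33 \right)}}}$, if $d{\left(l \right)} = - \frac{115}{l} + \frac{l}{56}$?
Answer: $\frac{679577}{44225412} \approx 0.015366$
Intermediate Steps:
$d{\left(l \right)} = - \frac{115}{l} + \frac{l}{56}$ ($d{\left(l \right)} = - \frac{115}{l} + l \frac{1}{56} = - \frac{115}{l} + \frac{l}{56}$)
$k = -508$ ($k = \left(-36\right) 14 - 4 = -504 - 4 = -508$)
$\frac{k}{95726 \frac{1}{d{\left(33 \right)}}} = - \frac{508}{95726 \frac{1}{- \frac{115}{33} + \frac{1}{56} \cdot 33}} = - \frac{508}{95726 \frac{1}{\left(-115\right) \frac{1}{33} + \frac{33}{56}}} = - \frac{508}{95726 \frac{1}{- \frac{115}{33} + \frac{33}{56}}} = - \frac{508}{95726 \frac{1}{- \frac{5351}{1848}}} = - \frac{508}{95726 \left(- \frac{1848}{5351}\right)} = - \frac{508}{- \frac{176901648}{5351}} = \left(-508\right) \left(- \frac{5351}{176901648}\right) = \frac{679577}{44225412}$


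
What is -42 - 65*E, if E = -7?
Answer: 413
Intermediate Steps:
-42 - 65*E = -42 - 65*(-7) = -42 + 455 = 413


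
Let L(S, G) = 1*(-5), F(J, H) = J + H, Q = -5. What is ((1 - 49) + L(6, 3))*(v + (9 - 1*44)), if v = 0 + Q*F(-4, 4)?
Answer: 1855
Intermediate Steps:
F(J, H) = H + J
L(S, G) = -5
v = 0 (v = 0 - 5*(4 - 4) = 0 - 5*0 = 0 + 0 = 0)
((1 - 49) + L(6, 3))*(v + (9 - 1*44)) = ((1 - 49) - 5)*(0 + (9 - 1*44)) = (-48 - 5)*(0 + (9 - 44)) = -53*(0 - 35) = -53*(-35) = 1855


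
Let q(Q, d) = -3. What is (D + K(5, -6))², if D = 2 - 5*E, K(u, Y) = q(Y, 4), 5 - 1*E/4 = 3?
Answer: 1681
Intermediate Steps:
E = 8 (E = 20 - 4*3 = 20 - 12 = 8)
K(u, Y) = -3
D = -38 (D = 2 - 5*8 = 2 - 40 = -38)
(D + K(5, -6))² = (-38 - 3)² = (-41)² = 1681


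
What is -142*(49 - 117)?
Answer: 9656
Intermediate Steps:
-142*(49 - 117) = -142*(-68) = 9656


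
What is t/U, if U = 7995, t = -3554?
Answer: -3554/7995 ≈ -0.44453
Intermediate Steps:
t/U = -3554/7995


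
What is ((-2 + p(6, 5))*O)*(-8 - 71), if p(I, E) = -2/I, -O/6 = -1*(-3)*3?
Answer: -9954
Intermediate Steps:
O = -54 (O = -6*(-1*(-3))*3 = -18*3 = -6*9 = -54)
((-2 + p(6, 5))*O)*(-8 - 71) = ((-2 - 2/6)*(-54))*(-8 - 71) = ((-2 - 2*⅙)*(-54))*(-79) = ((-2 - ⅓)*(-54))*(-79) = -7/3*(-54)*(-79) = 126*(-79) = -9954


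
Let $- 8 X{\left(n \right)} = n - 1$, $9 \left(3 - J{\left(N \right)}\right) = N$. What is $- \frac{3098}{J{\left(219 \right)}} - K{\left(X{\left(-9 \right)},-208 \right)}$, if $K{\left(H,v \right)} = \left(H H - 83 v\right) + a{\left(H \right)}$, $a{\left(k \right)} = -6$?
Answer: $- \frac{547659}{32} \approx -17114.0$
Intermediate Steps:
$J{\left(N \right)} = 3 - \frac{N}{9}$
$X{\left(n \right)} = \frac{1}{8} - \frac{n}{8}$ ($X{\left(n \right)} = - \frac{n - 1}{8} = - \frac{-1 + n}{8} = \frac{1}{8} - \frac{n}{8}$)
$K{\left(H,v \right)} = -6 + H^{2} - 83 v$ ($K{\left(H,v \right)} = \left(H H - 83 v\right) - 6 = \left(H^{2} - 83 v\right) - 6 = -6 + H^{2} - 83 v$)
$- \frac{3098}{J{\left(219 \right)}} - K{\left(X{\left(-9 \right)},-208 \right)} = - \frac{3098}{3 - \frac{73}{3}} - \left(-6 + \left(\frac{1}{8} - - \frac{9}{8}\right)^{2} - -17264\right) = - \frac{3098}{3 - \frac{73}{3}} - \left(-6 + \left(\frac{1}{8} + \frac{9}{8}\right)^{2} + 17264\right) = - \frac{3098}{- \frac{64}{3}} - \left(-6 + \left(\frac{5}{4}\right)^{2} + 17264\right) = \left(-3098\right) \left(- \frac{3}{64}\right) - \left(-6 + \frac{25}{16} + 17264\right) = \frac{4647}{32} - \frac{276153}{16} = - \frac{547659}{32}$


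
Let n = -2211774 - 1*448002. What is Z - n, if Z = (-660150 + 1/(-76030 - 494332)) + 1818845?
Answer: 2177910756501/570362 ≈ 3.8185e+6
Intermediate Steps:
n = -2659776 (n = -2211774 - 448002 = -2659776)
Z = 660875597589/570362 (Z = (-660150 + 1/(-570362)) + 1818845 = (-660150 - 1/570362) + 1818845 = -376524474301/570362 + 1818845 = 660875597589/570362 ≈ 1.1587e+6)
Z - n = 660875597589/570362 - 1*(-2659776) = 660875597589/570362 + 2659776 = 2177910756501/570362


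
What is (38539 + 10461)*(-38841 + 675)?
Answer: -1870134000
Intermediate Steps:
(38539 + 10461)*(-38841 + 675) = 49000*(-38166) = -1870134000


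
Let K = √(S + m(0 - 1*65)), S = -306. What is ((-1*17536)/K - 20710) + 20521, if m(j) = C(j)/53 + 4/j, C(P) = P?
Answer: -189 + 17536*I*√1402115/20757 ≈ -189.0 + 1000.4*I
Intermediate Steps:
m(j) = 4/j + j/53 (m(j) = j/53 + 4/j = 4/j + j/53)
K = 51*I*√1402115/3445 (K = √(-306 + (4/(0 - 1*65) + (0 - 1*65)/53)) = √(-306 + (4/(0 - 65) + (0 - 65)/53)) = √(-306 + (4/(-65) + (1/53)*(-65))) = √(-306 + (4*(-1/65) - 65/53)) = √(-306 + (-4/65 - 65/53)) = √(-306 - 4437/3445) = √(-1058607/3445) = 51*I*√1402115/3445 ≈ 17.53*I)
((-1*17536)/K - 20710) + 20521 = ((-1*17536)/((51*I*√1402115/3445)) - 20710) + 20521 = (-(-17536)*I*√1402115/20757 - 20710) + 20521 = (17536*I*√1402115/20757 - 20710) + 20521 = (-20710 + 17536*I*√1402115/20757) + 20521 = -189 + 17536*I*√1402115/20757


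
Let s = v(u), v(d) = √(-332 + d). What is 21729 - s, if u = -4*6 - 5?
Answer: 21729 - 19*I ≈ 21729.0 - 19.0*I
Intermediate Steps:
u = -29 (u = -24 - 5 = -29)
s = 19*I (s = √(-332 - 29) = √(-361) = 19*I ≈ 19.0*I)
21729 - s = 21729 - 19*I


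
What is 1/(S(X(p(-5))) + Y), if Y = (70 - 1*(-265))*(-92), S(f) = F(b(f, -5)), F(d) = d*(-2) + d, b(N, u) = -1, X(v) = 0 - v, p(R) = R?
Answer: -1/30819 ≈ -3.2448e-5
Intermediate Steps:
X(v) = -v
F(d) = -d (F(d) = -2*d + d = -d)
S(f) = 1 (S(f) = -1*(-1) = 1)
Y = -30820 (Y = (70 + 265)*(-92) = 335*(-92) = -30820)
1/(S(X(p(-5))) + Y) = 1/(1 - 30820) = 1/(-30819) = -1/30819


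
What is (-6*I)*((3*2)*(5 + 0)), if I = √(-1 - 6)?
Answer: -180*I*√7 ≈ -476.24*I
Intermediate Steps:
I = I*√7 (I = √(-7) = I*√7 ≈ 2.6458*I)
(-6*I)*((3*2)*(5 + 0)) = (-6*I*√7)*((3*2)*(5 + 0)) = (-6*I*√7)*(6*5) = -6*I*√7*30 = -180*I*√7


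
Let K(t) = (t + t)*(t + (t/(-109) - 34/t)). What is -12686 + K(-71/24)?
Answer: -11106365/872 ≈ -12737.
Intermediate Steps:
K(t) = 2*t*(-34/t + 108*t/109) (K(t) = (2*t)*(t + (t*(-1/109) - 34/t)) = (2*t)*(t + (-t/109 - 34/t)) = (2*t)*(t + (-34/t - t/109)) = (2*t)*(-34/t + 108*t/109) = 2*t*(-34/t + 108*t/109))
-12686 + K(-71/24) = -12686 + (-68 + 216*(-71/24)²/109) = -12686 + (-68 + (216/109)*(5041/576)) = -12686 + (-68 + 15123/872) = -12686 - 44173/872 = -11106365/872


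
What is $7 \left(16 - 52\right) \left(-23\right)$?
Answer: $5796$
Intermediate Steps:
$7 \left(16 - 52\right) \left(-23\right) = 7 \left(\left(-36\right) \left(-23\right)\right) = 7 \cdot 828 = 5796$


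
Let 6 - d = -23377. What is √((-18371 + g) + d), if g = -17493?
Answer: I*√12481 ≈ 111.72*I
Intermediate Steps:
d = 23383 (d = 6 - 1*(-23377) = 6 + 23377 = 23383)
√((-18371 + g) + d) = √((-18371 - 17493) + 23383) = √(-35864 + 23383) = √(-12481) = I*√12481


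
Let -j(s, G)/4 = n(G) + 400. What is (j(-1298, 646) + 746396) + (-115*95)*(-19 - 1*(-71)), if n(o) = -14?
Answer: 176752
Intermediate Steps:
j(s, G) = -1544 (j(s, G) = -4*(-14 + 400) = -4*386 = -1544)
(j(-1298, 646) + 746396) + (-115*95)*(-19 - 1*(-71)) = (-1544 + 746396) + (-115*95)*(-19 - 1*(-71)) = 744852 - 10925*(-19 + 71) = 744852 - 10925*52 = 744852 - 568100 = 176752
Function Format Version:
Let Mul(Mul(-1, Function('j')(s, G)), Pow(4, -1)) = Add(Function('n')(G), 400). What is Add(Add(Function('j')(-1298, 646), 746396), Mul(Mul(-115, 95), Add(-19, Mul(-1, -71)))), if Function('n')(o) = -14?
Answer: 176752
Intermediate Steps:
Function('j')(s, G) = -1544 (Function('j')(s, G) = Mul(-4, Add(-14, 400)) = Mul(-4, 386) = -1544)
Add(Add(Function('j')(-1298, 646), 746396), Mul(Mul(-115, 95), Add(-19, Mul(-1, -71)))) = Add(Add(-1544, 746396), Mul(Mul(-115, 95), Add(-19, Mul(-1, -71)))) = Add(744852, Mul(-10925, Add(-19, 71))) = Add(744852, Mul(-10925, 52)) = Add(744852, -568100) = 176752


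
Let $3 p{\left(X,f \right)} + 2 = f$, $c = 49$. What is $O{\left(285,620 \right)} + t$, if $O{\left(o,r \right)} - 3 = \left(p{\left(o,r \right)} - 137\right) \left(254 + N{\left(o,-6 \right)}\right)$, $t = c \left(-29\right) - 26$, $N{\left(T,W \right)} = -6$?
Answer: $15668$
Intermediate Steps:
$p{\left(X,f \right)} = - \frac{2}{3} + \frac{f}{3}$
$t = -1447$ ($t = 49 \left(-29\right) - 26 = -1421 - 26 = -1447$)
$O{\left(o,r \right)} = - \frac{102415}{3} + \frac{248 r}{3}$ ($O{\left(o,r \right)} = 3 + \left(\left(- \frac{2}{3} + \frac{r}{3}\right) - 137\right) \left(254 - 6\right) = 3 + \left(- \frac{413}{3} + \frac{r}{3}\right) 248 = 3 + \left(- \frac{102424}{3} + \frac{248 r}{3}\right) = - \frac{102415}{3} + \frac{248 r}{3}$)
$O{\left(285,620 \right)} + t = \left(- \frac{102415}{3} + \frac{248}{3} \cdot 620\right) - 1447 = \left(- \frac{102415}{3} + \frac{153760}{3}\right) - 1447 = 17115 - 1447 = 15668$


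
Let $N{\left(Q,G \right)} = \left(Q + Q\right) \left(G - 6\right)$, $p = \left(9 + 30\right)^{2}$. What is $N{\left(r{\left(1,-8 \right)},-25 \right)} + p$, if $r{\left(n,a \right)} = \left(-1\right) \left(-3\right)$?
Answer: $1335$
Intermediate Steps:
$r{\left(n,a \right)} = 3$
$p = 1521$ ($p = 39^{2} = 1521$)
$N{\left(Q,G \right)} = 2 Q \left(-6 + G\right)$
$N{\left(r{\left(1,-8 \right)},-25 \right)} + p = 2 \cdot 3 \left(-6 - 25\right) + 1521 = 2 \cdot 3 \left(-31\right) + 1521 = -186 + 1521 = 1335$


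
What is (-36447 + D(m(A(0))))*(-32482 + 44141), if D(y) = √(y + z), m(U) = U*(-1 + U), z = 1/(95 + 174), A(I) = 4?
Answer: -424935573 + 11659*√868601/269 ≈ -4.2489e+8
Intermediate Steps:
z = 1/269 ≈ 0.0037175
D(y) = √(1/269 + y) (D(y) = √(y + 1/269) = √(1/269 + y))
(-36447 + D(m(A(0))))*(-32482 + 44141) = (-36447 + √(269 + 72361*(4*(-1 + 4)))/269)*(-32482 + 44141) = (-36447 + √(269 + 72361*(4*3))/269)*11659 = (-36447 + √(269 + 72361*12)/269)*11659 = (-36447 + √(269 + 868332)/269)*11659 = (-36447 + √868601/269)*11659 = -424935573 + 11659*√868601/269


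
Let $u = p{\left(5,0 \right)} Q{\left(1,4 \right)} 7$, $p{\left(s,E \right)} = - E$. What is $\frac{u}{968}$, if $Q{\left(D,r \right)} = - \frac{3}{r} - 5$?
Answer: $0$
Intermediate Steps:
$Q{\left(D,r \right)} = -5 - \frac{3}{r}$ ($Q{\left(D,r \right)} = - \frac{3}{r} - 5 = -5 - \frac{3}{r}$)
$u = 0$ ($u = \left(-1\right) 0 \left(-5 - \frac{3}{4}\right) 7 = 0 \left(-5 - \frac{3}{4}\right) 7 = 0 \left(- \frac{23}{4}\right) 7 = 0 \cdot 7 = 0$)
$\frac{u}{968} = \frac{0}{968} = 0 \cdot \frac{1}{968} = 0$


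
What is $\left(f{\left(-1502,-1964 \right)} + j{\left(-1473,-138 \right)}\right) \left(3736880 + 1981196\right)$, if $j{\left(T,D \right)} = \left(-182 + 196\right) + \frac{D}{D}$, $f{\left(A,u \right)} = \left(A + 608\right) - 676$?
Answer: $-8891608180$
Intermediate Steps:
$f{\left(A,u \right)} = -68 + A$ ($f{\left(A,u \right)} = \left(608 + A\right) - 676 = -68 + A$)
$j{\left(T,D \right)} = 15$ ($j{\left(T,D \right)} = 14 + 1 = 15$)
$\left(f{\left(-1502,-1964 \right)} + j{\left(-1473,-138 \right)}\right) \left(3736880 + 1981196\right) = \left(\left(-68 - 1502\right) + 15\right) \left(3736880 + 1981196\right) = \left(-1570 + 15\right) 5718076 = \left(-1555\right) 5718076 = -8891608180$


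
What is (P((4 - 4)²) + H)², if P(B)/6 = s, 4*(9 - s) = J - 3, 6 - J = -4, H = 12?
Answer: 12321/4 ≈ 3080.3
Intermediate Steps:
J = 10 (J = 6 - 1*(-4) = 6 + 4 = 10)
s = 29/4 (s = 9 - (10 - 3)/4 = 9 - ¼*7 = 9 - 7/4 = 29/4 ≈ 7.2500)
P(B) = 87/2 (P(B) = 6*(29/4) = 87/2)
(P((4 - 4)²) + H)² = (87/2 + 12)² = (111/2)² = 12321/4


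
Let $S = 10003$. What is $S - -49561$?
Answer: $59564$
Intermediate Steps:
$S - -49561 = 10003 - -49561 = 10003 + 49561 = 59564$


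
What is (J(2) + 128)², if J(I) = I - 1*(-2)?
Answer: 17424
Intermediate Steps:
J(I) = 2 + I (J(I) = I + 2 = 2 + I)
(J(2) + 128)² = ((2 + 2) + 128)² = (4 + 128)² = 132² = 17424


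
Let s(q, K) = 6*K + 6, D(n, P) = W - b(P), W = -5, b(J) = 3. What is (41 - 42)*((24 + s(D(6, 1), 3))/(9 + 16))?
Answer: -48/25 ≈ -1.9200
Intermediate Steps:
D(n, P) = -8 (D(n, P) = -5 - 1*3 = -5 - 3 = -8)
s(q, K) = 6 + 6*K
(41 - 42)*((24 + s(D(6, 1), 3))/(9 + 16)) = (41 - 42)*((24 + (6 + 6*3))/(9 + 16)) = -(24 + (6 + 18))/25 = -(24 + 24)/25 = -48/25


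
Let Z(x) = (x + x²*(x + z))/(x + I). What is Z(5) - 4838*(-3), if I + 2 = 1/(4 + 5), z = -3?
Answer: 406887/28 ≈ 14532.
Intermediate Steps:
I = -17/9 (I = -2 + 1/(4 + 5) = -2 + 1/9 = -2 + ⅑ = -17/9 ≈ -1.8889)
Z(x) = (x + x²*(-3 + x))/(-17/9 + x) (Z(x) = (x + x²*(x - 3))/(x - 17/9) = (x + x²*(-3 + x))/(-17/9 + x))
Z(5) - 4838*(-3) = 9*5*(1 + 5² - 3*5)/(-17 + 9*5) - 4838*(-3) = 9*5*(1 + 25 - 15)/(-17 + 45) - 118*(-123) = 9*5*11/28 + 14514 = 9*5*(1/28)*11 + 14514 = 495/28 + 14514 = 406887/28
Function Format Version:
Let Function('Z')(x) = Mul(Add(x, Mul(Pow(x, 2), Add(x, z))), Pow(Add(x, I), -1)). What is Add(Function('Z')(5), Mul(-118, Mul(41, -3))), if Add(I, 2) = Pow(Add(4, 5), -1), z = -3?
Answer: Rational(406887, 28) ≈ 14532.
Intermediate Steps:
I = Rational(-17, 9) (I = Add(-2, Pow(Add(4, 5), -1)) = Add(-2, Pow(9, -1)) = Add(-2, Rational(1, 9)) = Rational(-17, 9) ≈ -1.8889)
Function('Z')(x) = Mul(Pow(Add(Rational(-17, 9), x), -1), Add(x, Mul(Pow(x, 2), Add(-3, x)))) (Function('Z')(x) = Mul(Add(x, Mul(Pow(x, 2), Add(x, -3))), Pow(Add(x, Rational(-17, 9)), -1)) = Mul(Add(x, Mul(Pow(x, 2), Add(-3, x))), Pow(Add(Rational(-17, 9), x), -1)) = Mul(Pow(Add(Rational(-17, 9), x), -1), Add(x, Mul(Pow(x, 2), Add(-3, x)))))
Add(Function('Z')(5), Mul(-118, Mul(41, -3))) = Add(Mul(9, 5, Pow(Add(-17, Mul(9, 5)), -1), Add(1, Pow(5, 2), Mul(-3, 5))), Mul(-118, Mul(41, -3))) = Add(Mul(9, 5, Pow(Add(-17, 45), -1), Add(1, 25, -15)), Mul(-118, -123)) = Add(Mul(9, 5, Pow(28, -1), 11), 14514) = Add(Mul(9, 5, Rational(1, 28), 11), 14514) = Add(Rational(495, 28), 14514) = Rational(406887, 28)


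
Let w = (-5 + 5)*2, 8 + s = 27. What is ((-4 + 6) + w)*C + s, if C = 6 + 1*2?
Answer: 35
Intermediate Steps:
s = 19 (s = -8 + 27 = 19)
w = 0 (w = 0*2 = 0)
C = 8 (C = 6 + 2 = 8)
((-4 + 6) + w)*C + s = ((-4 + 6) + 0)*8 + 19 = (2 + 0)*8 + 19 = 2*8 + 19 = 16 + 19 = 35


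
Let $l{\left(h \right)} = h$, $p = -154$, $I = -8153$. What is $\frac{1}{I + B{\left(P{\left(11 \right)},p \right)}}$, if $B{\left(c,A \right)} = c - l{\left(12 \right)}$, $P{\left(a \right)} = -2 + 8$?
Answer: $- \frac{1}{8159} \approx -0.00012256$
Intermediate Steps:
$P{\left(a \right)} = 6$
$B{\left(c,A \right)} = -12 + c$ ($B{\left(c,A \right)} = c - 12 = -12 + c$)
$\frac{1}{I + B{\left(P{\left(11 \right)},p \right)}} = \frac{1}{-8153 + \left(-12 + 6\right)} = \frac{1}{-8153 - 6} = \frac{1}{-8159} = - \frac{1}{8159}$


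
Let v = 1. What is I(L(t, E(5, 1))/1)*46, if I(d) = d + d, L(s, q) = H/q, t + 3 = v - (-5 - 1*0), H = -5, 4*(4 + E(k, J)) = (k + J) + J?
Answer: 1840/9 ≈ 204.44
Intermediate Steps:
E(k, J) = -4 + J/2 + k/4 (E(k, J) = -4 + ((k + J) + J)/4 = -4 + ((J + k) + J)/4 = -4 + (k + 2*J)/4 = -4 + (J/2 + k/4) = -4 + J/2 + k/4)
t = 3 (t = -3 + (1 - (-5 - 1*0)) = -3 + (1 - (-5 + 0)) = -3 + (1 - 1*(-5)) = -3 + (1 + 5) = -3 + 6 = 3)
L(s, q) = -5/q
I(d) = 2*d
I(L(t, E(5, 1))/1)*46 = (2*(-5/(-4 + (½)*1 + (¼)*5)/1))*46 = (2*(-5/(-4 + ½ + 5/4)*1))*46 = (2*(-5/(-9/4)*1))*46 = (2*(-5*(-4/9)*1))*46 = (2*((20/9)*1))*46 = (2*(20/9))*46 = (40/9)*46 = 1840/9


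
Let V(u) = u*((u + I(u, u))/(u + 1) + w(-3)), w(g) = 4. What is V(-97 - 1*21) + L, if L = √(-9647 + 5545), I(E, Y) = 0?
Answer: -69148/117 + I*√4102 ≈ -591.01 + 64.047*I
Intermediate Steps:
V(u) = u*(4 + u/(1 + u)) (V(u) = u*((u + 0)/(u + 1) + 4) = u*(u/(1 + u) + 4) = u*(4 + u/(1 + u)))
L = I*√4102 (L = √(-4102) = I*√4102 ≈ 64.047*I)
V(-97 - 1*21) + L = (-97 - 1*21)*(4 + 5*(-97 - 1*21))/(1 + (-97 - 1*21)) + I*√4102 = (-97 - 21)*(4 + 5*(-97 - 21))/(1 + (-97 - 21)) + I*√4102 = -118*(4 + 5*(-118))/(1 - 118) + I*√4102 = -118*(4 - 590)/(-117) + I*√4102 = -118*(-1/117)*(-586) + I*√4102 = -69148/117 + I*√4102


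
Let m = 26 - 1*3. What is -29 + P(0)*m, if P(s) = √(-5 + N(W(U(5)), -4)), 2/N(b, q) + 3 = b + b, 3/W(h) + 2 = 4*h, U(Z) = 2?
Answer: -29 + 23*I*√6 ≈ -29.0 + 56.338*I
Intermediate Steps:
m = 23 (m = 26 - 3 = 23)
W(h) = 3/(-2 + 4*h)
N(b, q) = 2/(-3 + 2*b) (N(b, q) = 2/(-3 + (b + b)) = 2/(-3 + 2*b))
P(s) = I*√6 (P(s) = √(-5 + 2/(-3 + 2*(3/(2*(-1 + 2*2))))) = √(-5 + 2/(-3 + 2*(3/(2*(-1 + 4))))) = √(-5 + 2/(-3 + 2*((3/2)/3))) = √(-5 + 2/(-3 + 2*((3/2)*(⅓)))) = √(-5 + 2/(-3 + 2*(½))) = √(-5 + 2/(-3 + 1)) = √(-5 + 2/(-2)) = √(-5 + 2*(-½)) = √(-5 - 1) = √(-6) = I*√6)
-29 + P(0)*m = -29 + (I*√6)*23 = -29 + 23*I*√6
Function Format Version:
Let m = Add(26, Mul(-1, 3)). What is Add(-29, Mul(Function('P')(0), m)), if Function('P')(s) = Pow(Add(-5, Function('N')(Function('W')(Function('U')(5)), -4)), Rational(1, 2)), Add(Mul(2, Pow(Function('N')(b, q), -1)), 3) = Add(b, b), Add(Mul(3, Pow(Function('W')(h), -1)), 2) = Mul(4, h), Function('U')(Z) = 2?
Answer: Add(-29, Mul(23, I, Pow(6, Rational(1, 2)))) ≈ Add(-29.000, Mul(56.338, I))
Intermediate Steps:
m = 23 (m = Add(26, -3) = 23)
Function('W')(h) = Mul(3, Pow(Add(-2, Mul(4, h)), -1))
Function('N')(b, q) = Mul(2, Pow(Add(-3, Mul(2, b)), -1)) (Function('N')(b, q) = Mul(2, Pow(Add(-3, Add(b, b)), -1)) = Mul(2, Pow(Add(-3, Mul(2, b)), -1)))
Function('P')(s) = Mul(I, Pow(6, Rational(1, 2))) (Function('P')(s) = Pow(Add(-5, Mul(2, Pow(Add(-3, Mul(2, Mul(Rational(3, 2), Pow(Add(-1, Mul(2, 2)), -1)))), -1))), Rational(1, 2)) = Pow(Add(-5, Mul(2, Pow(Add(-3, Mul(2, Mul(Rational(3, 2), Pow(Add(-1, 4), -1)))), -1))), Rational(1, 2)) = Pow(Add(-5, Mul(2, Pow(Add(-3, Mul(2, Mul(Rational(3, 2), Pow(3, -1)))), -1))), Rational(1, 2)) = Pow(Add(-5, Mul(2, Pow(Add(-3, Mul(2, Mul(Rational(3, 2), Rational(1, 3)))), -1))), Rational(1, 2)) = Pow(Add(-5, Mul(2, Pow(Add(-3, Mul(2, Rational(1, 2))), -1))), Rational(1, 2)) = Pow(Add(-5, Mul(2, Pow(Add(-3, 1), -1))), Rational(1, 2)) = Pow(Add(-5, Mul(2, Pow(-2, -1))), Rational(1, 2)) = Pow(Add(-5, Mul(2, Rational(-1, 2))), Rational(1, 2)) = Pow(Add(-5, -1), Rational(1, 2)) = Pow(-6, Rational(1, 2)) = Mul(I, Pow(6, Rational(1, 2))))
Add(-29, Mul(Function('P')(0), m)) = Add(-29, Mul(Mul(I, Pow(6, Rational(1, 2))), 23)) = Add(-29, Mul(23, I, Pow(6, Rational(1, 2))))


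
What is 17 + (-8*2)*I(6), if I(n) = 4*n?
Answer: -367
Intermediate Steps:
17 + (-8*2)*I(6) = 17 + (-8*2)*(4*6) = 17 - 16*24 = 17 - 384 = -367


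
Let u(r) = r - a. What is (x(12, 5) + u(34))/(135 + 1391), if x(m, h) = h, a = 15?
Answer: 12/763 ≈ 0.015727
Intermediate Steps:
u(r) = -15 + r (u(r) = r - 1*15 = r - 15 = -15 + r)
(x(12, 5) + u(34))/(135 + 1391) = (5 + (-15 + 34))/(135 + 1391) = (5 + 19)/1526 = 24*(1/1526) = 12/763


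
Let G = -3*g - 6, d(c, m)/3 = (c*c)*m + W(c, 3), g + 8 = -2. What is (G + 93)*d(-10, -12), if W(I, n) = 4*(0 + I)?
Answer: -435240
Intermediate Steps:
W(I, n) = 4*I
g = -10 (g = -8 - 2 = -10)
d(c, m) = 12*c + 3*m*c² (d(c, m) = 3*((c*c)*m + 4*c) = 3*(c²*m + 4*c) = 3*(m*c² + 4*c) = 3*(4*c + m*c²) = 12*c + 3*m*c²)
G = 24 (G = -3*(-10) - 6 = 30 - 6 = 24)
(G + 93)*d(-10, -12) = (24 + 93)*(3*(-10)*(4 - 10*(-12))) = 117*(3*(-10)*(4 + 120)) = 117*(3*(-10)*124) = 117*(-3720) = -435240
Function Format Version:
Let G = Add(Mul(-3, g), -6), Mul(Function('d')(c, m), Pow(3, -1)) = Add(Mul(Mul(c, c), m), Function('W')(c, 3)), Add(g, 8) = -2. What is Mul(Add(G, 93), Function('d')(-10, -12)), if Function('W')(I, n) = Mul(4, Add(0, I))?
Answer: -435240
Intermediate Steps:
Function('W')(I, n) = Mul(4, I)
g = -10 (g = Add(-8, -2) = -10)
Function('d')(c, m) = Add(Mul(12, c), Mul(3, m, Pow(c, 2))) (Function('d')(c, m) = Mul(3, Add(Mul(Mul(c, c), m), Mul(4, c))) = Mul(3, Add(Mul(Pow(c, 2), m), Mul(4, c))) = Mul(3, Add(Mul(m, Pow(c, 2)), Mul(4, c))) = Mul(3, Add(Mul(4, c), Mul(m, Pow(c, 2)))) = Add(Mul(12, c), Mul(3, m, Pow(c, 2))))
G = 24 (G = Add(Mul(-3, -10), -6) = Add(30, -6) = 24)
Mul(Add(G, 93), Function('d')(-10, -12)) = Mul(Add(24, 93), Mul(3, -10, Add(4, Mul(-10, -12)))) = Mul(117, Mul(3, -10, Add(4, 120))) = Mul(117, Mul(3, -10, 124)) = Mul(117, -3720) = -435240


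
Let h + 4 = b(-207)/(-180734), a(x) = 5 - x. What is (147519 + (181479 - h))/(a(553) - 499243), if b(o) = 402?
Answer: -29730923935/45164613297 ≈ -0.65828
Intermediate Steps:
h = -361669/90367 (h = -4 + 402/(-180734) = -4 + 402*(-1/180734) = -4 - 201/90367 = -361669/90367 ≈ -4.0022)
(147519 + (181479 - h))/(a(553) - 499243) = (147519 + (181479 - 1*(-361669/90367)))/((5 - 1*553) - 499243) = (147519 + (181479 + 361669/90367))/((5 - 553) - 499243) = (147519 + 16400074462/90367)/(-548 - 499243) = (29730923935/90367)/(-499791) = (29730923935/90367)*(-1/499791) = -29730923935/45164613297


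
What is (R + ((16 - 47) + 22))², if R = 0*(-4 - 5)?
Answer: 81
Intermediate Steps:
R = 0 (R = 0*(-9) = 0)
(R + ((16 - 47) + 22))² = (0 + ((16 - 47) + 22))² = (0 + (-31 + 22))² = (0 - 9)² = (-9)² = 81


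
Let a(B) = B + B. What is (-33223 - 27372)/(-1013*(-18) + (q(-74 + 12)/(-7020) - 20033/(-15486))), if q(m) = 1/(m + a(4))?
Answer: -59286480060600/17841511209841 ≈ -3.3230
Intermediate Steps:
a(B) = 2*B
q(m) = 1/(8 + m) (q(m) = 1/(m + 2*4) = 1/(m + 8) = 1/(8 + m))
(-33223 - 27372)/(-1013*(-18) + (q(-74 + 12)/(-7020) - 20033/(-15486))) = (-33223 - 27372)/(-1013*(-18) + (1/((8 + (-74 + 12))*(-7020)) - 20033/(-15486))) = -60595/(18234 + (-1/7020/(8 - 62) - 20033*(-1/15486))) = -60595/(18234 + (-1/7020/(-54) + 20033/15486)) = -60595/(18234 + (-1/54*(-1/7020) + 20033/15486)) = -60595/(18234 + (1/379080 + 20033/15486)) = -60595/(18234 + 1265687521/978405480) = -60595/17841511209841/978405480 = -60595*978405480/17841511209841 = -59286480060600/17841511209841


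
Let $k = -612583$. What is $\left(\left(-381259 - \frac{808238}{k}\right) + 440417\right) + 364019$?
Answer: $\frac{259231844429}{612583} \approx 4.2318 \cdot 10^{5}$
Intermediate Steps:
$\left(\left(-381259 - \frac{808238}{k}\right) + 440417\right) + 364019 = \left(\left(-381259 - \frac{808238}{-612583}\right) + 440417\right) + 364019 = \left(\left(-381259 - 808238 \left(- \frac{1}{612583}\right)\right) + 440417\right) + 364019 = \left(\left(-381259 - - \frac{808238}{612583}\right) + 440417\right) + 364019 = \left(\left(-381259 + \frac{808238}{612583}\right) + 440417\right) + 364019 = \left(- \frac{233551973759}{612583} + 440417\right) + 364019 = \frac{36239993352}{612583} + 364019 = \frac{259231844429}{612583}$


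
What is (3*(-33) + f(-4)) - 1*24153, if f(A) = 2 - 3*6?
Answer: -24268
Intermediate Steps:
f(A) = -16 (f(A) = 2 - 18 = -16)
(3*(-33) + f(-4)) - 1*24153 = (3*(-33) - 16) - 1*24153 = (-99 - 16) - 24153 = -115 - 24153 = -24268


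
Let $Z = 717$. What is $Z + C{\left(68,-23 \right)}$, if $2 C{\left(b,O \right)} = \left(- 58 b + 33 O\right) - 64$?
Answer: $- \frac{3333}{2} \approx -1666.5$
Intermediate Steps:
$C{\left(b,O \right)} = -32 - 29 b + \frac{33 O}{2}$ ($C{\left(b,O \right)} = \frac{\left(- 58 b + 33 O\right) - 64}{2} = \frac{-64 - 58 b + 33 O}{2} = -32 - 29 b + \frac{33 O}{2}$)
$Z + C{\left(68,-23 \right)} = 717 - \frac{4767}{2} = - \frac{3333}{2}$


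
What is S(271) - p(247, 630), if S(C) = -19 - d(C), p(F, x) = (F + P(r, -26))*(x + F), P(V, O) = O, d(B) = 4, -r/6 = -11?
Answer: -193840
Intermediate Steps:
r = 66 (r = -6*(-11) = 66)
p(F, x) = (-26 + F)*(F + x) (p(F, x) = (F - 26)*(x + F) = (-26 + F)*(F + x))
S(C) = -23 (S(C) = -19 - 1*4 = -19 - 4 = -23)
S(271) - p(247, 630) = -23 - (247² - 26*247 - 26*630 + 247*630) = -23 - (61009 - 6422 - 16380 + 155610) = -23 - 1*193817 = -23 - 193817 = -193840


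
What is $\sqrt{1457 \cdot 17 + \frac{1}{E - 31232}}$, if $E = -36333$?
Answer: $\frac{2 \sqrt{28267802201615}}{67565} \approx 157.38$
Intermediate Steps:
$\sqrt{1457 \cdot 17 + \frac{1}{E - 31232}} = \sqrt{1457 \cdot 17 + \frac{1}{-36333 - 31232}} = \sqrt{24769 + \frac{1}{-67565}} = \sqrt{24769 - \frac{1}{67565}} = \sqrt{\frac{1673517484}{67565}} = \frac{2 \sqrt{28267802201615}}{67565}$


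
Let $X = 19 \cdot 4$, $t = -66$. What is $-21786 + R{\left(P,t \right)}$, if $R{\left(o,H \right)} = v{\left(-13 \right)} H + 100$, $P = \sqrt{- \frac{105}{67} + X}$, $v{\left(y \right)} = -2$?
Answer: $-21554$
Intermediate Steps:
$X = 76$
$P = \frac{\sqrt{334129}}{67}$ ($P = \sqrt{- \frac{105}{67} + 76} = \sqrt{\frac{4987}{67}} = \frac{\sqrt{334129}}{67} \approx 8.6274$)
$R{\left(o,H \right)} = 100 - 2 H$ ($R{\left(o,H \right)} = - 2 H + 100 = 100 - 2 H$)
$-21786 + R{\left(P,t \right)} = -21786 + \left(100 - -132\right) = -21786 + \left(100 + 132\right) = -21786 + 232 = -21554$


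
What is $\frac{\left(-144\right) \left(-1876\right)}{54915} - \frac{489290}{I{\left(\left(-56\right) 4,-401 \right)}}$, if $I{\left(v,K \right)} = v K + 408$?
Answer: $- \frac{59374451}{117978340} \approx -0.50327$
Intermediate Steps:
$I{\left(v,K \right)} = 408 + K v$ ($I{\left(v,K \right)} = K v + 408 = 408 + K v$)
$\frac{\left(-144\right) \left(-1876\right)}{54915} - \frac{489290}{I{\left(\left(-56\right) 4,-401 \right)}} = \frac{\left(-144\right) \left(-1876\right)}{54915} - \frac{489290}{408 - 401 \left(\left(-56\right) 4\right)} = 270144 \cdot \frac{1}{54915} - \frac{489290}{408 - -89824} = \frac{12864}{2615} - \frac{489290}{408 + 89824} = \frac{12864}{2615} - \frac{489290}{90232} = \frac{12864}{2615} - \frac{244645}{45116} = - \frac{59374451}{117978340}$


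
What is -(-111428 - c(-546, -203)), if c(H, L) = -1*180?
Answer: 111248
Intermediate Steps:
c(H, L) = -180
-(-111428 - c(-546, -203)) = -(-111428 - 1*(-180)) = -(-111428 + 180) = -1*(-111248) = 111248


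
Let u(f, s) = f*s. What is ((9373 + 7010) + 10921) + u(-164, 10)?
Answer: 25664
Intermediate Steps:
((9373 + 7010) + 10921) + u(-164, 10) = ((9373 + 7010) + 10921) - 164*10 = (16383 + 10921) - 1640 = 27304 - 1640 = 25664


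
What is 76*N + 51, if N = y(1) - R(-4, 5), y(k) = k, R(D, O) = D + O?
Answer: 51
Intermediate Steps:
N = 0 (N = 1 - (-4 + 5) = 1 - 1*1 = 1 - 1 = 0)
76*N + 51 = 76*0 + 51 = 0 + 51 = 51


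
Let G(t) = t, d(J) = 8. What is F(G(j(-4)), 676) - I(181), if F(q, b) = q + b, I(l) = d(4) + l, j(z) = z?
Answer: 483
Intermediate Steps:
I(l) = 8 + l
F(q, b) = b + q
F(G(j(-4)), 676) - I(181) = (676 - 4) - (8 + 181) = 672 - 1*189 = 672 - 189 = 483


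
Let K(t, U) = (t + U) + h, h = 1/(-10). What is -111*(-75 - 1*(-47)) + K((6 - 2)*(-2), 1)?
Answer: 31009/10 ≈ 3100.9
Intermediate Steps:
h = -⅒ ≈ -0.10000
K(t, U) = -⅒ + U + t (K(t, U) = (t + U) - ⅒ = (U + t) - ⅒ = -⅒ + U + t)
-111*(-75 - 1*(-47)) + K((6 - 2)*(-2), 1) = -111*(-75 - 1*(-47)) + (-⅒ + 1 + (6 - 2)*(-2)) = -111*(-75 + 47) + (-⅒ + 1 + 4*(-2)) = -111*(-28) + (-⅒ + 1 - 8) = 3108 - 71/10 = 31009/10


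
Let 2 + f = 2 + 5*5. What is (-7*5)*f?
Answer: -875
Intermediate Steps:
f = 25 (f = -2 + (2 + 5*5) = -2 + (2 + 25) = -2 + 27 = 25)
(-7*5)*f = -7*5*25 = -35*25 = -875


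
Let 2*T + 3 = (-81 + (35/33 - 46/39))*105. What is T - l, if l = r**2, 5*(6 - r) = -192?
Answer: -44555949/7150 ≈ -6231.6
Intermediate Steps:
r = 222/5 (r = 6 - 1/5*(-192) = 6 + 192/5 = 222/5 ≈ 44.400)
T = -1218429/286 (T = -3/2 + ((-81 + (35/33 - 46/39))*105)/2 = -3/2 + ((-81 - 17/143)*105)/2 = -3/2 + (-11600/143*105)/2 = -3/2 + (1/2)*(-1218000/143) = -3/2 - 609000/143 = -1218429/286 ≈ -4260.2)
l = 49284/25 (l = (222/5)**2 = 49284/25 ≈ 1971.4)
T - l = -1218429/286 - 1*49284/25 = -1218429/286 - 49284/25 = -44555949/7150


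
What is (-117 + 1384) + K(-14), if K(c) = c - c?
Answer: 1267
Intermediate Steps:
K(c) = 0
(-117 + 1384) + K(-14) = (-117 + 1384) + 0 = 1267 + 0 = 1267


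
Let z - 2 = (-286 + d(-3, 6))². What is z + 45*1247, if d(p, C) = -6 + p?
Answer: 143142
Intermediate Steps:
z = 87027 (z = 2 + (-286 + (-6 - 3))² = 2 + (-286 - 9)² = 2 + (-295)² = 2 + 87025 = 87027)
z + 45*1247 = 87027 + 45*1247 = 87027 + 56115 = 143142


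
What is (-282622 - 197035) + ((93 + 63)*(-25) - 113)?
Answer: -483670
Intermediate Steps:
(-282622 - 197035) + ((93 + 63)*(-25) - 113) = -479657 + (156*(-25) - 113) = -479657 + (-3900 - 113) = -479657 - 4013 = -483670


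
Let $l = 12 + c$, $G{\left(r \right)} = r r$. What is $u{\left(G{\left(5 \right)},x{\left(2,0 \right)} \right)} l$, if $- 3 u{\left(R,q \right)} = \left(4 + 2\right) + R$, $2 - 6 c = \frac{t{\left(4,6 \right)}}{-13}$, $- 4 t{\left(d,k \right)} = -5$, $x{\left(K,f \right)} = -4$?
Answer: $- \frac{119443}{936} \approx -127.61$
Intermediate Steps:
$t{\left(d,k \right)} = \frac{5}{4}$ ($t{\left(d,k \right)} = \left(- \frac{1}{4}\right) \left(-5\right) = \frac{5}{4}$)
$G{\left(r \right)} = r^{2}$
$c = \frac{109}{312}$ ($c = \frac{1}{3} - \frac{\frac{5}{4} \frac{1}{-13}}{6} = \frac{1}{3} - \frac{\frac{5}{4} \left(- \frac{1}{13}\right)}{6} = \frac{1}{3} - - \frac{5}{312} = \frac{1}{3} + \frac{5}{312} = \frac{109}{312} \approx 0.34936$)
$u{\left(R,q \right)} = -2 - \frac{R}{3}$ ($u{\left(R,q \right)} = - \frac{\left(4 + 2\right) + R}{3} = - \frac{6 + R}{3} = -2 - \frac{R}{3}$)
$l = \frac{3853}{312}$ ($l = 12 + \frac{109}{312} = \frac{3853}{312} \approx 12.349$)
$u{\left(G{\left(5 \right)},x{\left(2,0 \right)} \right)} l = \left(-2 - \frac{5^{2}}{3}\right) \frac{3853}{312} = \left(-2 - \frac{25}{3}\right) \frac{3853}{312} = \left(- \frac{31}{3}\right) \frac{3853}{312} = - \frac{119443}{936}$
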